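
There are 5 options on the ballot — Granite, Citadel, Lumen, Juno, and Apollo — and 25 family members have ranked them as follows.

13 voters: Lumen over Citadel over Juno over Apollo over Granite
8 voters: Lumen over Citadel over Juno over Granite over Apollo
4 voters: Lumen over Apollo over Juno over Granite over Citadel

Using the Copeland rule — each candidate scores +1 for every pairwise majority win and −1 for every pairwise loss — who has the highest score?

Pairwise results:
  Granite vs Citadel: Citadel wins 21–4.
  Granite vs Lumen: Lumen wins 25–0.
  Granite vs Juno: Juno wins 25–0.
  Granite vs Apollo: Apollo wins 17–8.
  Citadel vs Lumen: Lumen wins 25–0.
  Citadel vs Juno: Citadel wins 21–4.
  Citadel vs Apollo: Citadel wins 21–4.
  Lumen vs Juno: Lumen wins 25–0.
  Lumen vs Apollo: Lumen wins 25–0.
  Juno vs Apollo: Juno wins 21–4.
Copeland scores (wins − losses):
  Granite: 0 − 4 = -4
  Citadel: 3 − 1 = 2
  Lumen: 4 − 0 = 4
  Juno: 2 − 2 = 0
  Apollo: 1 − 3 = -2
Lumen has the best Copeland score.

Lumen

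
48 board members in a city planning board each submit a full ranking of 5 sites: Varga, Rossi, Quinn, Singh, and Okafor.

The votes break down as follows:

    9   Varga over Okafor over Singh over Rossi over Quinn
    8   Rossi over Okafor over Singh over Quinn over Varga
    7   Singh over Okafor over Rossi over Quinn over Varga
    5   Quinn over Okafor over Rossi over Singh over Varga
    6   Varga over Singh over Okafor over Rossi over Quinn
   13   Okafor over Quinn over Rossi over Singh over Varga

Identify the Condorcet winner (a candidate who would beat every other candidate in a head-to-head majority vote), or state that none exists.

Head-to-head results (48 voters total):
Varga vs Rossi: Rossi wins 33–15.
Varga vs Quinn: Quinn wins 33–15.
Varga vs Singh: Singh wins 33–15.
Varga vs Okafor: Okafor wins 33–15.
Rossi vs Quinn: Rossi wins 30–18.
Rossi vs Singh: Rossi wins 26–22.
Rossi vs Okafor: Okafor wins 40–8.
Quinn vs Singh: Singh wins 30–18.
Quinn vs Okafor: Okafor wins 43–5.
Singh vs Okafor: Okafor wins 35–13.
Okafor beats each rival — Varga (33–15), Rossi (40–8), Quinn (43–5), Singh (35–13) — so Okafor is the Condorcet winner.

Okafor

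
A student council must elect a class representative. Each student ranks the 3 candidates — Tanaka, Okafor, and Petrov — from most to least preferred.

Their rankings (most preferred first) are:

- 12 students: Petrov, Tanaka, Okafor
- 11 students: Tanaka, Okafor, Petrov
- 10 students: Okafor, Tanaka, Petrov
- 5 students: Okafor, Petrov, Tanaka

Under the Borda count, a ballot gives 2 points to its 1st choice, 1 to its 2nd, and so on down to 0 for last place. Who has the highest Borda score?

Tanaka

Borda scores:
  Tanaka: 12·1 + 11·2 + 10·1 + 5·0 = 44
  Okafor: 12·0 + 11·1 + 10·2 + 5·2 = 41
  Petrov: 12·2 + 11·0 + 10·0 + 5·1 = 29
Tanaka has the highest total.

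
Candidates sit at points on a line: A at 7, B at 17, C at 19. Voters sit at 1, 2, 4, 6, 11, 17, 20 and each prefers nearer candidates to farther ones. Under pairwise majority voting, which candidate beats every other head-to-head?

With single-peaked preferences on a line, the Condorcet winner is the candidate closest to the median voter.
The median voter (position 6) is closest to A at 7.
Check: A vs C — voters closer to A: 5 of 7.

A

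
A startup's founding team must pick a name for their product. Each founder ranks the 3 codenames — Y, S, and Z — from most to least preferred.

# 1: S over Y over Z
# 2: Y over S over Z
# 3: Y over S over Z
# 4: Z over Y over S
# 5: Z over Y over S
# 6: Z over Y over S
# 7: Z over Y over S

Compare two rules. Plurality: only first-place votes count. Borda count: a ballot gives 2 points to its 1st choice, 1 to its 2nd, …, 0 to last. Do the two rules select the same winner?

Plurality first-place counts: Y 2, S 1, Z 4 → Z.
Borda totals: Y 9, S 4, Z 8 → Y.
The two rules disagree: plurality picks Z, Borda picks Y.

No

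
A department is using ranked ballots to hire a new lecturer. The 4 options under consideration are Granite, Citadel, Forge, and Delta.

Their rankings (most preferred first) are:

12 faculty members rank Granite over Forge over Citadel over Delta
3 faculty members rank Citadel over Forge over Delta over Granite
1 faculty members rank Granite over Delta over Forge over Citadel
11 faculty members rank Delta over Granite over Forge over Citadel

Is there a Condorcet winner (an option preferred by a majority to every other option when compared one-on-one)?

No

Head-to-head results (27 voters total):
Granite vs Citadel: Granite wins 24–3.
Granite vs Forge: Granite wins 24–3.
Granite vs Delta: Delta wins 14–13.
Citadel vs Forge: Forge wins 24–3.
Citadel vs Delta: Citadel wins 15–12.
Forge vs Delta: Forge wins 15–12.
No candidate beats all others: Granite beats Citadel beats Delta beats Granite, a majority cycle.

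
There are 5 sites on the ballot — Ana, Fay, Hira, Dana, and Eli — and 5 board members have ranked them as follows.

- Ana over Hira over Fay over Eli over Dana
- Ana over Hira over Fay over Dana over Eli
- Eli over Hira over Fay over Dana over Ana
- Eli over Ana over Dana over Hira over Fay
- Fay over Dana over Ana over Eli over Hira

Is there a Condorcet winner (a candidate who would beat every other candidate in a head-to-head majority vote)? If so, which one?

Ana

Head-to-head results (5 voters total):
Ana vs Fay: Ana wins 3–2.
Ana vs Hira: Ana wins 4–1.
Ana vs Dana: Ana wins 3–2.
Ana vs Eli: Ana wins 3–2.
Fay vs Hira: Hira wins 4–1.
Fay vs Dana: Fay wins 4–1.
Fay vs Eli: Fay wins 3–2.
Hira vs Dana: Hira wins 3–2.
Hira vs Eli: Eli wins 3–2.
Dana vs Eli: Eli wins 3–2.
Ana beats each rival — Fay (3–2), Hira (4–1), Dana (3–2), Eli (3–2) — so Ana is the Condorcet winner.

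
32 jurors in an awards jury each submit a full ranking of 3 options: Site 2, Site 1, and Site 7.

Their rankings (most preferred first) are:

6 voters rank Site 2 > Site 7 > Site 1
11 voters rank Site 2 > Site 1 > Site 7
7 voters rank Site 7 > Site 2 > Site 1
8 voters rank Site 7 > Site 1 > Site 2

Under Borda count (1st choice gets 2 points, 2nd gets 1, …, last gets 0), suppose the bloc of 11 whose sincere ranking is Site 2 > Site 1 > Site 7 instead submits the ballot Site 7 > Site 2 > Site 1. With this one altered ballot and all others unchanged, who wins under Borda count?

Borda totals with the altered ballot: Site 2 30, Site 1 8, Site 7 58.
The switch changes the winner from Site 2 to Site 7.

Site 7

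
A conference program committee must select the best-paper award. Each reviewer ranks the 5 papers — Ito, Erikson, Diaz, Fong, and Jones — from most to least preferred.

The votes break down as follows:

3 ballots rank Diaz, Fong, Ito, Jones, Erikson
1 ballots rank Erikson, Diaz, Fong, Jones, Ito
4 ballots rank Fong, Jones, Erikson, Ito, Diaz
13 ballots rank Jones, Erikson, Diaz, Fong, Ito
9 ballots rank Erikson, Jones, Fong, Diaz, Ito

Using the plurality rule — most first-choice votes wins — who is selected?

Jones

First-place vote totals:
  Ito: 0
  Erikson: 10
  Diaz: 3
  Fong: 4
  Jones: 13
Jones has the most first-place votes.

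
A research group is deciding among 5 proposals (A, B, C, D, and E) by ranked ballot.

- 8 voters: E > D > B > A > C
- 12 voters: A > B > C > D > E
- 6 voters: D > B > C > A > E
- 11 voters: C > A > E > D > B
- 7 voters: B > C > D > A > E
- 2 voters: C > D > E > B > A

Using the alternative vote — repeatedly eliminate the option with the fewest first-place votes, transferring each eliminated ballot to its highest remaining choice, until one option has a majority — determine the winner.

B

Round 1: C 13, A 12, E 8, B 7, D 6. D has the fewest and is eliminated.
Round 2: B 13, C 13, A 12, E 8. E has the fewest and is eliminated.
Round 3: B 21, C 13, A 12. A has the fewest and is eliminated.
Round 4: B 33, C 13. B has a majority.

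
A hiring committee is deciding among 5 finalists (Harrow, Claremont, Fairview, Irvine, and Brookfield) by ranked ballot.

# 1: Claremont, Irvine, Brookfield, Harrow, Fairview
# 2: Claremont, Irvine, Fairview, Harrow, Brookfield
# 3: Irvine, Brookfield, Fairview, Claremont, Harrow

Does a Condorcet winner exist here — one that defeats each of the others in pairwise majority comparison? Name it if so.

Claremont

Head-to-head results (3 voters total):
Harrow vs Claremont: Claremont wins 3–0.
Harrow vs Fairview: Fairview wins 2–1.
Harrow vs Irvine: Irvine wins 3–0.
Harrow vs Brookfield: Brookfield wins 2–1.
Claremont vs Fairview: Claremont wins 2–1.
Claremont vs Irvine: Claremont wins 2–1.
Claremont vs Brookfield: Claremont wins 2–1.
Fairview vs Irvine: Irvine wins 3–0.
Fairview vs Brookfield: Brookfield wins 2–1.
Irvine vs Brookfield: Irvine wins 3–0.
Claremont beats each rival — Harrow (3–0), Fairview (2–1), Irvine (2–1), Brookfield (2–1) — so Claremont is the Condorcet winner.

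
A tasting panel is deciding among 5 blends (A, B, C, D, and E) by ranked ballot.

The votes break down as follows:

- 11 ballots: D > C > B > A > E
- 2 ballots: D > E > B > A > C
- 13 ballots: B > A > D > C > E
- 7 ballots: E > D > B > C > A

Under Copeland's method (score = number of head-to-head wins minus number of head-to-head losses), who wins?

Pairwise results:
  A vs B: B wins 33–0.
  A vs C: C wins 18–15.
  A vs D: D wins 20–13.
  A vs E: A wins 24–9.
  B vs C: B wins 22–11.
  B vs D: D wins 20–13.
  B vs E: B wins 24–9.
  C vs D: D wins 33–0.
  C vs E: C wins 24–9.
  D vs E: D wins 26–7.
Copeland scores (wins − losses):
  A: 1 − 3 = -2
  B: 3 − 1 = 2
  C: 2 − 2 = 0
  D: 4 − 0 = 4
  E: 0 − 4 = -4
D has the best Copeland score.

D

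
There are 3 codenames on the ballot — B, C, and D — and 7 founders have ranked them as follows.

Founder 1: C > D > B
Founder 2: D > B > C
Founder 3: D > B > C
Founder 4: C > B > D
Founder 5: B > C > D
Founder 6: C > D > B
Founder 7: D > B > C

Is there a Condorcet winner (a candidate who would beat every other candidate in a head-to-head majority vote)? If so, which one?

There is no Condorcet winner

Head-to-head results (7 voters total):
B vs C: B wins 4–3.
B vs D: D wins 5–2.
C vs D: C wins 4–3.
No candidate beats all others: B beats C beats D beats B, a majority cycle.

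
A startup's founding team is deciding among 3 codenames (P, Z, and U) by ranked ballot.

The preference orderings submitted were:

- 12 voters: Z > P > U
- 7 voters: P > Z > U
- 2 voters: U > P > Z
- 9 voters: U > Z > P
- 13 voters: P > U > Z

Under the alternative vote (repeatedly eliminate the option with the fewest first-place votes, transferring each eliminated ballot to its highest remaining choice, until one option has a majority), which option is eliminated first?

Round 1: P 20, Z 12, U 11. U has the fewest and is eliminated.
Round 2: P 22, Z 21. P has a majority.

U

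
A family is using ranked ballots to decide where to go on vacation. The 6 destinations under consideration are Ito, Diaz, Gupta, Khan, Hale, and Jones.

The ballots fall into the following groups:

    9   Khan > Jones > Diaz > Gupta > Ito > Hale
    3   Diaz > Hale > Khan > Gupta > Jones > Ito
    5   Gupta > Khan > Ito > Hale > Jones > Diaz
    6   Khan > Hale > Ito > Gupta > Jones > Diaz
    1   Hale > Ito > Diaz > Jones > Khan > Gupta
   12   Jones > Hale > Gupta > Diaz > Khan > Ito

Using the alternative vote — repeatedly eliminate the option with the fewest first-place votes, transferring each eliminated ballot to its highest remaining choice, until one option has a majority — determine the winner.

Khan

Round 1: Khan 15, Jones 12, Gupta 5, Diaz 3, Hale 1, Ito 0. Ito has the fewest and is eliminated.
Round 2: Khan 15, Jones 12, Gupta 5, Diaz 3, Hale 1. Hale has the fewest and is eliminated.
Round 3: Khan 15, Jones 12, Gupta 5, Diaz 4. Diaz has the fewest and is eliminated.
Round 4: Khan 18, Jones 13, Gupta 5. Gupta has the fewest and is eliminated.
Round 5: Khan 23, Jones 13. Khan has a majority.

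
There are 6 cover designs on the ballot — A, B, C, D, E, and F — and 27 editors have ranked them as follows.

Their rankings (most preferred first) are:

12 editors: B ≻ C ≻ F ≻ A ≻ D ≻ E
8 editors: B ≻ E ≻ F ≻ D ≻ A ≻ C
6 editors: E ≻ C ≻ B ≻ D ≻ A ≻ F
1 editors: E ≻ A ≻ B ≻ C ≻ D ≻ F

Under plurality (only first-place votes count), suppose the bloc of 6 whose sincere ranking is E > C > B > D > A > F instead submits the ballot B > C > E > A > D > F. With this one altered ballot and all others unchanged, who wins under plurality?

B

First-place totals with the altered ballot: A 0, B 26, C 0, D 0, E 1, F 0.
The winner is unchanged: still B.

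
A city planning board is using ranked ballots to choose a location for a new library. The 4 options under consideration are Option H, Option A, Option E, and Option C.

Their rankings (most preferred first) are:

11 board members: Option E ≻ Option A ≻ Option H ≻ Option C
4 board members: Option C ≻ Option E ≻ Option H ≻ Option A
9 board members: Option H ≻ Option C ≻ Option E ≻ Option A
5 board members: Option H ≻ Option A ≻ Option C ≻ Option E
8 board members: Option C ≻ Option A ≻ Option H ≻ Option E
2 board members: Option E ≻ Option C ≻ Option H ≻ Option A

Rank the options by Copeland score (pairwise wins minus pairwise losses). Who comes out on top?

Pairwise results:
  Option H vs Option A: Option H wins 20–19.
  Option H vs Option E: Option H wins 22–17.
  Option H vs Option C: Option H wins 25–14.
  Option A vs Option E: Option E wins 26–13.
  Option A vs Option C: Option C wins 23–16.
  Option E vs Option C: Option C wins 26–13.
Copeland scores (wins − losses):
  Option H: 3 − 0 = 3
  Option A: 0 − 3 = -3
  Option E: 1 − 2 = -1
  Option C: 2 − 1 = 1
Option H has the best Copeland score.

Option H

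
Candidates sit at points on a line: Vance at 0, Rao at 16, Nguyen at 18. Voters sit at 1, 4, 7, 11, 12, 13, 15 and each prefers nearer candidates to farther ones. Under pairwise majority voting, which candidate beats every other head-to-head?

Rao

With single-peaked preferences on a line, the Condorcet winner is the candidate closest to the median voter.
The median voter (position 11) is closest to Rao at 16.
Check: Rao vs Nguyen — voters closer to Rao: 7 of 7.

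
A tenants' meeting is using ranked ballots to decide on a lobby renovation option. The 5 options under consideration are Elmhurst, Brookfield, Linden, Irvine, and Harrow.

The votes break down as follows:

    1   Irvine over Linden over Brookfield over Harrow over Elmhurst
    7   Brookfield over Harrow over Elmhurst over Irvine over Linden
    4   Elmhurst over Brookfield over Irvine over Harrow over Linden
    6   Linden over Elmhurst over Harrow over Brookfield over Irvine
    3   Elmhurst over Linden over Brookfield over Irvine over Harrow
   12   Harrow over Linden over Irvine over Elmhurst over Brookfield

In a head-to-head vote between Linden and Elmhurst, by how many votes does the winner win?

Ballots ranking Linden above Elmhurst: 1+6+12 = 19.
Ballots ranking Elmhurst above Linden: 7+4+3 = 14.
Linden wins 19–14, a margin of 5.

5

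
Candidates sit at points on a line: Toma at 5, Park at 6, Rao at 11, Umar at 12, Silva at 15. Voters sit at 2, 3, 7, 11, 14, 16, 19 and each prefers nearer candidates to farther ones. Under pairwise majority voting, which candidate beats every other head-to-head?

Rao

With single-peaked preferences on a line, the Condorcet winner is the candidate closest to the median voter.
The median voter (position 11) is closest to Rao at 11.
Check: Rao vs Umar — voters closer to Rao: 4 of 7.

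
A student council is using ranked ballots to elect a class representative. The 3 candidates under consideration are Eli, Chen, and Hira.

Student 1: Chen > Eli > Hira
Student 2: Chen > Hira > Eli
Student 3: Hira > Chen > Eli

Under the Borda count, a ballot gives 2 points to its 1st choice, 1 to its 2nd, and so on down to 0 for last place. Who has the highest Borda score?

Chen

Borda scores:
  Eli: 1 + 0 + 0 = 1
  Chen: 2 + 2 + 1 = 5
  Hira: 0 + 1 + 2 = 3
Chen has the highest total.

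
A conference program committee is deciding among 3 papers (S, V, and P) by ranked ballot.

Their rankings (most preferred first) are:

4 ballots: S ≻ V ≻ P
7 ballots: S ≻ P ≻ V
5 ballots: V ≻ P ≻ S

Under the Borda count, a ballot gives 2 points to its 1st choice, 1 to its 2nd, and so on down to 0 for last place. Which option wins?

Borda scores:
  S: 4·2 + 7·2 + 5·0 = 22
  V: 4·1 + 7·0 + 5·2 = 14
  P: 4·0 + 7·1 + 5·1 = 12
S has the highest total.

S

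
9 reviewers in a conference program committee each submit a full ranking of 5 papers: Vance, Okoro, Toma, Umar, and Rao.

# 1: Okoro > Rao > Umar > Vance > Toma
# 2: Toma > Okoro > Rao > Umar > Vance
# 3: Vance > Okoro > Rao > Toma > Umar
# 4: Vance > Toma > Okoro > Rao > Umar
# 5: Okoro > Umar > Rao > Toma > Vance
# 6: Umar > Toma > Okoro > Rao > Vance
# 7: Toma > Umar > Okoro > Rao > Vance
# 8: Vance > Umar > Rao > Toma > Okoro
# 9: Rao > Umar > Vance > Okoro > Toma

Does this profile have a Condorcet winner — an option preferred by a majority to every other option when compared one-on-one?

Head-to-head results (9 voters total):
Vance vs Okoro: Okoro wins 5–4.
Vance vs Toma: Vance wins 5–4.
Vance vs Umar: Umar wins 6–3.
Vance vs Rao: Rao wins 6–3.
Okoro vs Toma: Toma wins 5–4.
Okoro vs Umar: Okoro wins 5–4.
Okoro vs Rao: Okoro wins 7–2.
Toma vs Umar: Umar wins 5–4.
Toma vs Rao: Rao wins 5–4.
Umar vs Rao: Rao wins 5–4.
No candidate beats all others: Vance beats Toma beats Okoro beats Vance, a majority cycle.

No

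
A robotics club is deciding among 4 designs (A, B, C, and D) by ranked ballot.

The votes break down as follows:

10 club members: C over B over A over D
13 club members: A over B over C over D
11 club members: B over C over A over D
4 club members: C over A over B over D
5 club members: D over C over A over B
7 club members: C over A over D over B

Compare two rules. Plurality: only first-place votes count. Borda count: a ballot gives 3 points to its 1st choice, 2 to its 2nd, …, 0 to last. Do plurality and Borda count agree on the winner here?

Plurality first-place counts: A 13, B 11, C 21, D 5 → C.
Borda totals: A 87, B 83, C 108, D 22 → C.
The two rules agree on C.

Yes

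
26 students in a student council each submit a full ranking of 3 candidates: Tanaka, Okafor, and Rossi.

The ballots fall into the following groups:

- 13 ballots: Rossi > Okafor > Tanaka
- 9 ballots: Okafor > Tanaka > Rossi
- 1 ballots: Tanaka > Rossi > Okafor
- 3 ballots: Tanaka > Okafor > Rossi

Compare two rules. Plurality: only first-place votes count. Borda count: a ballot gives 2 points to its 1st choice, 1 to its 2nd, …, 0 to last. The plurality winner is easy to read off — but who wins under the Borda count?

Okafor

Plurality first-place counts: Tanaka 4, Okafor 9, Rossi 13 → Rossi.
Borda totals: Tanaka 17, Okafor 34, Rossi 27 → Okafor.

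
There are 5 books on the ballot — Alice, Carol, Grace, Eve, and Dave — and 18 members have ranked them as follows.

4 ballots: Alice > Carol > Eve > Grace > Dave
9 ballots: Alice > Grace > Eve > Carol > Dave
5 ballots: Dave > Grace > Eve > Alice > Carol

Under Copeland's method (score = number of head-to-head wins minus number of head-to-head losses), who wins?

Alice

Pairwise results:
  Alice vs Carol: Alice wins 18–0.
  Alice vs Grace: Alice wins 13–5.
  Alice vs Eve: Alice wins 13–5.
  Alice vs Dave: Alice wins 13–5.
  Carol vs Grace: Grace wins 14–4.
  Carol vs Eve: Eve wins 14–4.
  Carol vs Dave: Carol wins 13–5.
  Grace vs Eve: Grace wins 14–4.
  Grace vs Dave: Grace wins 13–5.
  Eve vs Dave: Eve wins 13–5.
Copeland scores (wins − losses):
  Alice: 4 − 0 = 4
  Carol: 1 − 3 = -2
  Grace: 3 − 1 = 2
  Eve: 2 − 2 = 0
  Dave: 0 − 4 = -4
Alice has the best Copeland score.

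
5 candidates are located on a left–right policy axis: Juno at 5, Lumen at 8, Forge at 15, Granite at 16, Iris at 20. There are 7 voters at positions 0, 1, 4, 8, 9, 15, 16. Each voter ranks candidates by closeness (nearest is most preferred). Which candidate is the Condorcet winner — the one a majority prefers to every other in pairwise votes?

Lumen

With single-peaked preferences on a line, the Condorcet winner is the candidate closest to the median voter.
The median voter (position 8) is closest to Lumen at 8.
Check: Lumen vs Granite — voters closer to Lumen: 5 of 7.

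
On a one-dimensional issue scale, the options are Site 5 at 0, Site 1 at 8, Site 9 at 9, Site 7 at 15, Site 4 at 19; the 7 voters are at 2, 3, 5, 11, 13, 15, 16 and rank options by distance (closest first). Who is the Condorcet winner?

Site 9

With single-peaked preferences on a line, the Condorcet winner is the candidate closest to the median voter.
The median voter (position 11) is closest to Site 9 at 9.
Check: Site 9 vs Site 5 — voters closer to Site 9: 5 of 7.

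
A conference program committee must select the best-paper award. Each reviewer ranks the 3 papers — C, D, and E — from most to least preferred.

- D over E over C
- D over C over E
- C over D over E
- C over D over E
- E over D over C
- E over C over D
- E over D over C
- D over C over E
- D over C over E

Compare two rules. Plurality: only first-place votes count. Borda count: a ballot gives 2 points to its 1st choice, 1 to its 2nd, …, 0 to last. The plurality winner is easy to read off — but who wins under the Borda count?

D

Plurality first-place counts: C 2, D 4, E 3 → D.
Borda totals: C 8, D 12, E 7 → D.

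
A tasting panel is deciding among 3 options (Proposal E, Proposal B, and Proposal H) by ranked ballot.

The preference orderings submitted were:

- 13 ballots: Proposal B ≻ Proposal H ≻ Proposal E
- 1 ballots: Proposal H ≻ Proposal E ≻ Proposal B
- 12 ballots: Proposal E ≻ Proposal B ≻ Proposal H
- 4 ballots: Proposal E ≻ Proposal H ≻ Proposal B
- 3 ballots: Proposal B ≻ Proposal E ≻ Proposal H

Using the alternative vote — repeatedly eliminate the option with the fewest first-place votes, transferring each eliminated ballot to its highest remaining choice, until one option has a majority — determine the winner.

Round 1: Proposal E 16, Proposal B 16, Proposal H 1. Proposal H has the fewest and is eliminated.
Round 2: Proposal E 17, Proposal B 16. Proposal E has a majority.

Proposal E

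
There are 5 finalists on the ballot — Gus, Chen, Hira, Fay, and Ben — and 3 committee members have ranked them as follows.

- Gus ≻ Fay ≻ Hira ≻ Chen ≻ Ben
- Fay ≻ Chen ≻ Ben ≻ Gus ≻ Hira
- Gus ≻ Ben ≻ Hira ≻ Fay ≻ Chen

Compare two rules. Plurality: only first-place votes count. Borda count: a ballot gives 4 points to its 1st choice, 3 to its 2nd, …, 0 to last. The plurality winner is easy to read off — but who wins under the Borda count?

Gus

Plurality first-place counts: Gus 2, Chen 0, Hira 0, Fay 1, Ben 0 → Gus.
Borda totals: Gus 9, Chen 4, Hira 4, Fay 8, Ben 5 → Gus.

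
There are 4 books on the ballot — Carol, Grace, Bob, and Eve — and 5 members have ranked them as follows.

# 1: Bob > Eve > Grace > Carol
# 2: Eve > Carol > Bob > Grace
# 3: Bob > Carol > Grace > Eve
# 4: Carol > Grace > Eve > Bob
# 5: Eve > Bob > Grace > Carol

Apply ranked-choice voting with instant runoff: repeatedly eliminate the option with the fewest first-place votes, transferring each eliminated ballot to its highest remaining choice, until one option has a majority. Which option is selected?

Eve

Round 1: Bob 2, Eve 2, Carol 1, Grace 0. Grace has the fewest and is eliminated.
Round 2: Bob 2, Eve 2, Carol 1. Carol has the fewest and is eliminated.
Round 3: Eve 3, Bob 2. Eve has a majority.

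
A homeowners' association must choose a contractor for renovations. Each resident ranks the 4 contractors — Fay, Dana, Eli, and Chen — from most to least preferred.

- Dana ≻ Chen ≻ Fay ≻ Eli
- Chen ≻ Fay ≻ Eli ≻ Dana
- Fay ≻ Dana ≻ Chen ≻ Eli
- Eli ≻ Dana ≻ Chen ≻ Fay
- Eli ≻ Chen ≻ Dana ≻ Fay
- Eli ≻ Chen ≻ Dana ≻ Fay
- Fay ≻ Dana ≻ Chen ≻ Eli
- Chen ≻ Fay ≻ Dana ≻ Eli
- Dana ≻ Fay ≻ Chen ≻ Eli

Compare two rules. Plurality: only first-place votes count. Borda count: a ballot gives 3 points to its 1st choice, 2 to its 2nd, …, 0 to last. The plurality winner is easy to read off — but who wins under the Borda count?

Plurality first-place counts: Fay 2, Dana 2, Eli 3, Chen 2 → Eli.
Borda totals: Fay 13, Dana 15, Eli 10, Chen 16 → Chen.

Chen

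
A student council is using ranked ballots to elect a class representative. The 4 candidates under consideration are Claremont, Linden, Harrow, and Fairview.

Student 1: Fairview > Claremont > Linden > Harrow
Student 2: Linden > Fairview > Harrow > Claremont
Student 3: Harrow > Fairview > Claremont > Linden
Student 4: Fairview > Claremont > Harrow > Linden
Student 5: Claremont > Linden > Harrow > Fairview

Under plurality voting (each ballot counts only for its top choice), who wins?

Fairview

First-place vote totals:
  Claremont: 1
  Linden: 1
  Harrow: 1
  Fairview: 2
Fairview has the most first-place votes.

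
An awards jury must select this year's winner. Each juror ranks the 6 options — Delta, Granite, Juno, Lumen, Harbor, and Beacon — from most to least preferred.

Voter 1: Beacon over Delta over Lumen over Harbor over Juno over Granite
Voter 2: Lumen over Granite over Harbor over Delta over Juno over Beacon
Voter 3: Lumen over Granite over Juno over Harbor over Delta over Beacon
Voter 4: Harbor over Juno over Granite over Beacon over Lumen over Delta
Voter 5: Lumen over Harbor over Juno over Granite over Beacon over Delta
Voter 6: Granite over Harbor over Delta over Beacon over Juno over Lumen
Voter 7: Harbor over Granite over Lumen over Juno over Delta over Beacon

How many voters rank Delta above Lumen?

2

Ballots ranking Delta above Lumen: 2.
Ballots ranking Lumen above Delta: 5.
So 2 of 7 voters prefer Delta to Lumen.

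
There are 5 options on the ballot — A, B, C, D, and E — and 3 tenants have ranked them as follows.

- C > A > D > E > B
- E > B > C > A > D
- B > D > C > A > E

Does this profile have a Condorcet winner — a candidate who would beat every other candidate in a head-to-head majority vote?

Head-to-head results (3 voters total):
A vs B: B wins 2–1.
A vs C: C wins 3–0.
A vs D: A wins 2–1.
A vs E: A wins 2–1.
B vs C: B wins 2–1.
B vs D: B wins 2–1.
B vs E: E wins 2–1.
C vs D: C wins 2–1.
C vs E: C wins 2–1.
D vs E: D wins 2–1.
No candidate beats all others: A beats E beats B beats A, a majority cycle.

No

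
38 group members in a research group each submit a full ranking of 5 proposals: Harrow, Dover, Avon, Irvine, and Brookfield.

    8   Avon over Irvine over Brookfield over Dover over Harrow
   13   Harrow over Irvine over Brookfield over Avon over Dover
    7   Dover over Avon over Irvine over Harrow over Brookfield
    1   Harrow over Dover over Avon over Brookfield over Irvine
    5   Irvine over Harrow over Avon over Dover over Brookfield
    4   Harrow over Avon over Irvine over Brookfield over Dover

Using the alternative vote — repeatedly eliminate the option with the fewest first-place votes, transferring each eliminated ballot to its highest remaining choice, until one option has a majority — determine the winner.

Round 1: Harrow 18, Avon 8, Dover 7, Irvine 5, Brookfield 0. Brookfield has the fewest and is eliminated.
Round 2: Harrow 18, Avon 8, Dover 7, Irvine 5. Irvine has the fewest and is eliminated.
Round 3: Harrow 23, Avon 8, Dover 7. Harrow has a majority.

Harrow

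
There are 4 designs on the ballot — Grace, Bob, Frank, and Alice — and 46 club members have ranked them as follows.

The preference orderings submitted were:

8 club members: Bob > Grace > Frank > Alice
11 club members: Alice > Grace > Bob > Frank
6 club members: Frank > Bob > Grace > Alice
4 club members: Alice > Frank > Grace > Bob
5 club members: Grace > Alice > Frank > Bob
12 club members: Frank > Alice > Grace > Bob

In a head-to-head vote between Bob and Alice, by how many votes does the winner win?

Ballots ranking Bob above Alice: 8+6 = 14.
Ballots ranking Alice above Bob: 11+4+5+12 = 32.
Alice wins 32–14, a margin of 18.

18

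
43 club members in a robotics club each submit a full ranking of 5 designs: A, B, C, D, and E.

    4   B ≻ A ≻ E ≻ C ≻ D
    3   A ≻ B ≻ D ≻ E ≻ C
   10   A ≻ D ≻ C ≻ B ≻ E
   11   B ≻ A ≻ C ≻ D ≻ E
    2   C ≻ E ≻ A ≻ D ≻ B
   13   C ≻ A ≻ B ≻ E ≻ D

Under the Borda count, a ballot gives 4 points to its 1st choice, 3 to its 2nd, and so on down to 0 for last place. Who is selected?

A

Borda scores:
  A: 4·3 + 3·4 + 10·4 + 11·3 + 2·2 + 13·3 = 140
  B: 4·4 + 3·3 + 10·1 + 11·4 + 2·0 + 13·2 = 105
  C: 4·1 + 3·0 + 10·2 + 11·2 + 2·4 + 13·4 = 106
  D: 4·0 + 3·2 + 10·3 + 11·1 + 2·1 + 13·0 = 49
  E: 4·2 + 3·1 + 10·0 + 11·0 + 2·3 + 13·1 = 30
A has the highest total.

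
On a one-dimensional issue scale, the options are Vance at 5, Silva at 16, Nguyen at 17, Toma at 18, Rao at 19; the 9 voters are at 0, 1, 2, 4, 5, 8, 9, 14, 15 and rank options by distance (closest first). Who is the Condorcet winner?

With single-peaked preferences on a line, the Condorcet winner is the candidate closest to the median voter.
The median voter (position 5) is closest to Vance at 5.
Check: Vance vs Silva — voters closer to Vance: 7 of 9.

Vance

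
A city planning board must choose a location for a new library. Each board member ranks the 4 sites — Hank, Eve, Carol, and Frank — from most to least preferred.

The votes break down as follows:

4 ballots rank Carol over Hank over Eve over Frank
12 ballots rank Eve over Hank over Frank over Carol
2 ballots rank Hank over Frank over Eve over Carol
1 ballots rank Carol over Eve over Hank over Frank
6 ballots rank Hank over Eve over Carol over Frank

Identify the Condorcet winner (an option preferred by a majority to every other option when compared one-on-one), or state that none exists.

Head-to-head results (25 voters total):
Hank vs Eve: Eve wins 13–12.
Hank vs Carol: Hank wins 20–5.
Hank vs Frank: Hank wins 25–0.
Eve vs Carol: Eve wins 20–5.
Eve vs Frank: Eve wins 23–2.
Carol vs Frank: Frank wins 14–11.
Eve beats each rival — Hank (13–12), Carol (20–5), Frank (23–2) — so Eve is the Condorcet winner.

Eve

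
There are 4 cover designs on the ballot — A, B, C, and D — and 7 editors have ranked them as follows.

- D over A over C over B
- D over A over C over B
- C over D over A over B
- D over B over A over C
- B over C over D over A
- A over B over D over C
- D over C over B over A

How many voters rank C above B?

Ballots ranking C above B: 4.
Ballots ranking B above C: 3.
So 4 of 7 voters prefer C to B.

4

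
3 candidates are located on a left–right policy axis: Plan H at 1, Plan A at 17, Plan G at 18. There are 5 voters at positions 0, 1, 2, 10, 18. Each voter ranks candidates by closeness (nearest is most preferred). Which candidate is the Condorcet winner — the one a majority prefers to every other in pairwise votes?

With single-peaked preferences on a line, the Condorcet winner is the candidate closest to the median voter.
The median voter (position 2) is closest to Plan H at 1.
Check: Plan H vs Plan G — voters closer to Plan H: 3 of 5.

Plan H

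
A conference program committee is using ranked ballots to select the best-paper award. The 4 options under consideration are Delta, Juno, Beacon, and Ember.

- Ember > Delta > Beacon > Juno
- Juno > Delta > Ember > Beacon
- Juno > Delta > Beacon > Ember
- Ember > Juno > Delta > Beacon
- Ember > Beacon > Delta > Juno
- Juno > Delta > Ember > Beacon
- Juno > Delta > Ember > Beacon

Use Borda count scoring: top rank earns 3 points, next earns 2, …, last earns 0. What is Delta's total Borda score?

12

Borda scores:
  Delta: 2 + 2 + 2 + 1 + 1 + 2 + 2 = 12
  Juno: 0 + 3 + 3 + 2 + 0 + 3 + 3 = 14
  Beacon: 1 + 0 + 1 + 0 + 2 + 0 + 0 = 4
  Ember: 3 + 1 + 0 + 3 + 3 + 1 + 1 = 12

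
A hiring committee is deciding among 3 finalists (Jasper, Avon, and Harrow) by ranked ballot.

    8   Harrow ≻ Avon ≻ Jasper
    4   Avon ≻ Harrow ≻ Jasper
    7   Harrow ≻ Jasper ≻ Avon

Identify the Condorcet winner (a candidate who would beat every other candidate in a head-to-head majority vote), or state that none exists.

Head-to-head results (19 voters total):
Jasper vs Avon: Avon wins 12–7.
Jasper vs Harrow: Harrow wins 19–0.
Avon vs Harrow: Harrow wins 15–4.
Harrow beats each rival — Jasper (19–0), Avon (15–4) — so Harrow is the Condorcet winner.

Harrow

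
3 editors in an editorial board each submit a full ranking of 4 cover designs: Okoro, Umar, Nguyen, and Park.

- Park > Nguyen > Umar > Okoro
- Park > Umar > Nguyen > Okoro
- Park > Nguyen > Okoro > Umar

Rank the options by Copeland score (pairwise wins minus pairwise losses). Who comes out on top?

Park

Pairwise results:
  Okoro vs Umar: Umar wins 2–1.
  Okoro vs Nguyen: Nguyen wins 3–0.
  Okoro vs Park: Park wins 3–0.
  Umar vs Nguyen: Nguyen wins 2–1.
  Umar vs Park: Park wins 3–0.
  Nguyen vs Park: Park wins 3–0.
Copeland scores (wins − losses):
  Okoro: 0 − 3 = -3
  Umar: 1 − 2 = -1
  Nguyen: 2 − 1 = 1
  Park: 3 − 0 = 3
Park has the best Copeland score.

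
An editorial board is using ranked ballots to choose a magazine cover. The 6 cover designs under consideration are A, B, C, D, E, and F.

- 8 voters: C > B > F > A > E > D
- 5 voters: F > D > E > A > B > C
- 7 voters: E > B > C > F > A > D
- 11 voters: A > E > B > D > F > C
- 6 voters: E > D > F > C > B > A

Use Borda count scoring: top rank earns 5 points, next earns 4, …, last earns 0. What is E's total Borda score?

Borda scores:
  A: 8·2 + 5·2 + 7·1 + 11·5 + 6·0 = 88
  B: 8·4 + 5·1 + 7·4 + 11·3 + 6·1 = 104
  C: 8·5 + 5·0 + 7·3 + 11·0 + 6·2 = 73
  D: 8·0 + 5·4 + 7·0 + 11·2 + 6·4 = 66
  E: 8·1 + 5·3 + 7·5 + 11·4 + 6·5 = 132
  F: 8·3 + 5·5 + 7·2 + 11·1 + 6·3 = 92

132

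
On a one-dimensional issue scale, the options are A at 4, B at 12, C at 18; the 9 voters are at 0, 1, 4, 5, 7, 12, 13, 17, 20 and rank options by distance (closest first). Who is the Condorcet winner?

A

With single-peaked preferences on a line, the Condorcet winner is the candidate closest to the median voter.
The median voter (position 7) is closest to A at 4.
Check: A vs C — voters closer to A: 5 of 9.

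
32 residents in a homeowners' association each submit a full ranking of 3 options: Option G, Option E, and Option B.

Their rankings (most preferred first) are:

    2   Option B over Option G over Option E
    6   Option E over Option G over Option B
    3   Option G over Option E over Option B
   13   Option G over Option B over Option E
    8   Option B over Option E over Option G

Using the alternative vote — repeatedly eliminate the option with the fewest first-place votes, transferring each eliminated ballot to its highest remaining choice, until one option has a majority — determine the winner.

Option G

Round 1: Option G 16, Option B 10, Option E 6. Option E has the fewest and is eliminated.
Round 2: Option G 22, Option B 10. Option G has a majority.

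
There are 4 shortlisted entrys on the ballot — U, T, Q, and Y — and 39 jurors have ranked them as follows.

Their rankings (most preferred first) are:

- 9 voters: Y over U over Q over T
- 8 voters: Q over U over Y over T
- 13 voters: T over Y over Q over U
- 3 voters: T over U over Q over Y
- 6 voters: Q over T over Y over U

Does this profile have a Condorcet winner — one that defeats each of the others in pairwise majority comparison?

No

Head-to-head results (39 voters total):
U vs T: T wins 22–17.
U vs Q: Q wins 27–12.
U vs Y: Y wins 28–11.
T vs Q: Q wins 23–16.
T vs Y: T wins 22–17.
Q vs Y: Y wins 22–17.
No candidate beats all others: T beats Y beats Q beats T, a majority cycle.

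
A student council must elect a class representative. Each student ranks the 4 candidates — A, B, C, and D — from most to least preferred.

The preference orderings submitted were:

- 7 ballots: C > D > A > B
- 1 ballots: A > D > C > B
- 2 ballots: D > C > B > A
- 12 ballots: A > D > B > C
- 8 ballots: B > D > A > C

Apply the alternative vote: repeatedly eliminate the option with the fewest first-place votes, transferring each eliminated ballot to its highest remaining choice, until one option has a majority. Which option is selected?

Round 1: A 13, B 8, C 7, D 2. D has the fewest and is eliminated.
Round 2: A 13, C 9, B 8. B has the fewest and is eliminated.
Round 3: A 21, C 9. A has a majority.

A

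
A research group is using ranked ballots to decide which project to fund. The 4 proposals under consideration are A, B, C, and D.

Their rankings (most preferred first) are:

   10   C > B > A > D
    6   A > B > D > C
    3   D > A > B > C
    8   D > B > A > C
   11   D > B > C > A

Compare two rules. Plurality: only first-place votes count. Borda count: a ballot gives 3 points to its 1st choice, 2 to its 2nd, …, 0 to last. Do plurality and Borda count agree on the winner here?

Plurality first-place counts: A 6, B 0, C 10, D 22 → D.
Borda totals: A 42, B 73, C 41, D 72 → B.
The two rules disagree: plurality picks D, Borda picks B.

No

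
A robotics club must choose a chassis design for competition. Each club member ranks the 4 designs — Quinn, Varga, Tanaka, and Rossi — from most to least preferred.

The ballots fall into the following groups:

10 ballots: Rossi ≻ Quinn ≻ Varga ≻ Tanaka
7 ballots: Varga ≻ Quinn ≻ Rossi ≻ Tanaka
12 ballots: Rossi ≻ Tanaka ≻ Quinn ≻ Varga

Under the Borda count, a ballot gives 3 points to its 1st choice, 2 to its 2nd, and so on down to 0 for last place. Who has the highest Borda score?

Borda scores:
  Quinn: 10·2 + 7·2 + 12·1 = 46
  Varga: 10·1 + 7·3 + 12·0 = 31
  Tanaka: 10·0 + 7·0 + 12·2 = 24
  Rossi: 10·3 + 7·1 + 12·3 = 73
Rossi has the highest total.

Rossi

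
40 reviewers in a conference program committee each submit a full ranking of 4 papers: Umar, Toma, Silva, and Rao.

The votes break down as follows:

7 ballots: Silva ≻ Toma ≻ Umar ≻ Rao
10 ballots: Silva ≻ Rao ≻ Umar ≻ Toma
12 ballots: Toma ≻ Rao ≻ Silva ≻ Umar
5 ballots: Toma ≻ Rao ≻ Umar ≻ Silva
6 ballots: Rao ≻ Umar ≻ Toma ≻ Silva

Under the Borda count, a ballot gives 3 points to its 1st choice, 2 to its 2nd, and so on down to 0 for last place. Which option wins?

Rao

Borda scores:
  Umar: 7·1 + 10·1 + 12·0 + 5·1 + 6·2 = 34
  Toma: 7·2 + 10·0 + 12·3 + 5·3 + 6·1 = 71
  Silva: 7·3 + 10·3 + 12·1 + 5·0 + 6·0 = 63
  Rao: 7·0 + 10·2 + 12·2 + 5·2 + 6·3 = 72
Rao has the highest total.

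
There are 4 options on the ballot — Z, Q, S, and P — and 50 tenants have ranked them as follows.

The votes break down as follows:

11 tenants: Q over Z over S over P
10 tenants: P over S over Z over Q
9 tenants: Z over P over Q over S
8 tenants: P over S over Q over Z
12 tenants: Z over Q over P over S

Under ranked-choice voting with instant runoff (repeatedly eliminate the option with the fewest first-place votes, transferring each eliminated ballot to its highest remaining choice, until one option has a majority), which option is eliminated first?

Round 1: Z 21, P 18, Q 11, S 0. S has the fewest and is eliminated.
Round 2: Z 21, P 18, Q 11. Q has the fewest and is eliminated.
Round 3: Z 32, P 18. Z has a majority.

S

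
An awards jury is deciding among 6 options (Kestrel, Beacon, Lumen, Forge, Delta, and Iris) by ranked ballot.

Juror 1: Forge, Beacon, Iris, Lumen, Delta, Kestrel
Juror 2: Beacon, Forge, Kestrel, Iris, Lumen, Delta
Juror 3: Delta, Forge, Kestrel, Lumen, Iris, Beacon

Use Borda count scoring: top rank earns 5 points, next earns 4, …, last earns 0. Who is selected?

Forge

Borda scores:
  Kestrel: 0 + 3 + 3 = 6
  Beacon: 4 + 5 + 0 = 9
  Lumen: 2 + 1 + 2 = 5
  Forge: 5 + 4 + 4 = 13
  Delta: 1 + 0 + 5 = 6
  Iris: 3 + 2 + 1 = 6
Forge has the highest total.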